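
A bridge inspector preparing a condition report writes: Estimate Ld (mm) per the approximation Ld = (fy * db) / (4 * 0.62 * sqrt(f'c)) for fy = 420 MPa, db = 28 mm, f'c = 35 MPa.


Ld = (fy * db) / (4 * 0.62 * sqrt(f'c))
= (420 * 28) / (4 * 0.62 * sqrt(35))
= 11760 / 14.6719
= 801.53 mm

801.53 mm


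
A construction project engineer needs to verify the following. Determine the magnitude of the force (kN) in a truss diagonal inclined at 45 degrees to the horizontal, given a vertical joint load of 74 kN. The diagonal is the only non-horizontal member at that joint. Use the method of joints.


At the joint, only the diagonal has a vertical component, so vertical equilibrium gives:
F * sin(45) = 74
F = 74 / sin(45)
= 74 / 0.707107
= 104.65 kN

104.65 kN


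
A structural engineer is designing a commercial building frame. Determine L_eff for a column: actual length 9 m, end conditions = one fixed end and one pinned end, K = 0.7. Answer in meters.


L_eff = K * L
= 0.7 * 9
= 6.3 m

6.3 m


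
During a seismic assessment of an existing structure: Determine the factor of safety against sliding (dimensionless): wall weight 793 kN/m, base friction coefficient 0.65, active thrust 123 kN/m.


Resisting force = mu * W = 0.65 * 793 = 515.45 kN/m
FOS = Resisting / Driving = 515.45 / 123
= 4.1907 (dimensionless)

4.1907 (dimensionless)


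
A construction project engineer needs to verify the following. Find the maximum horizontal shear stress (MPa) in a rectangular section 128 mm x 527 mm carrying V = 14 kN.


A = b * h = 128 * 527 = 67456 mm^2
V = 14 kN = 14000.0 N
tau_max = 1.5 * V / A = 1.5 * 14000.0 / 67456
= 0.3113 MPa

0.3113 MPa


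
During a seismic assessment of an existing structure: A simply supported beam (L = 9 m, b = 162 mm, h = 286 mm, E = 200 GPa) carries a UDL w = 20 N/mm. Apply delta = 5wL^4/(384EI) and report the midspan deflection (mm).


I = 162 * 286^3 / 12 = 315814356.0 mm^4
L = 9000.0 mm, w = 20 N/mm, E = 200000.0 MPa
delta = 5 * w * L^4 / (384 * E * I)
= 5 * 20 * 9000.0^4 / (384 * 200000.0 * 315814356.0)
= 27.0506 mm

27.0506 mm


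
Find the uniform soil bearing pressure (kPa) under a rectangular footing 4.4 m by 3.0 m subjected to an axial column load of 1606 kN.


A = 4.4 * 3.0 = 13.2 m^2
q = P / A = 1606 / 13.2
= 121.6667 kPa

121.6667 kPa


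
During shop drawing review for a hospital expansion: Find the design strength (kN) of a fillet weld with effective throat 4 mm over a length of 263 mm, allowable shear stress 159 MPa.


Strength = throat * length * allowable stress
= 4 * 263 * 159 N
= 167268 N
= 167.27 kN

167.27 kN


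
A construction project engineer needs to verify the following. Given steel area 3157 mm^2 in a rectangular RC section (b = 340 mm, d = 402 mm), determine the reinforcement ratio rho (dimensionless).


rho = As / (b * d)
= 3157 / (340 * 402)
= 3157 / 136680
= 0.023098 (dimensionless)

0.023098 (dimensionless)


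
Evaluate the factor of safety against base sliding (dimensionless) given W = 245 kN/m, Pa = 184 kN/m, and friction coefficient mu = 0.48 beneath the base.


Resisting force = mu * W = 0.48 * 245 = 117.6 kN/m
FOS = Resisting / Driving = 117.6 / 184
= 0.6391 (dimensionless)

0.6391 (dimensionless)


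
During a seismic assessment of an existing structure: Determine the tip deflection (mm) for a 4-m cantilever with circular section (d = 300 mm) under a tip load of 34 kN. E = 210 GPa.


I = pi * d^4 / 64 = pi * 300^4 / 64 = 397607820.22 mm^4
L = 4000.0 mm, P = 34000.0 N, E = 210000.0 MPa
delta = P * L^3 / (3 * E * I)
= 34000.0 * 4000.0^3 / (3 * 210000.0 * 397607820.22)
= 8.6869 mm

8.6869 mm


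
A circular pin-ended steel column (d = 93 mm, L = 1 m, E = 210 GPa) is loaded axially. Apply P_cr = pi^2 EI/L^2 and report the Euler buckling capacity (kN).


I = pi * d^4 / 64 = 3671991.72 mm^4
L = 1000.0 mm
P_cr = pi^2 * E * I / L^2
= 9.8696 * 210000.0 * 3671991.72 / 1000.0^2
= 7610632.18 N = 7610.6322 kN

7610.6322 kN


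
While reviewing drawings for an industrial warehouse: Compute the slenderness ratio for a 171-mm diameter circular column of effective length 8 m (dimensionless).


Radius of gyration r = d / 4 = 171 / 4 = 42.75 mm
L_eff = 8000.0 mm
Slenderness ratio = L / r = 8000.0 / 42.75 = 187.13 (dimensionless)

187.13 (dimensionless)


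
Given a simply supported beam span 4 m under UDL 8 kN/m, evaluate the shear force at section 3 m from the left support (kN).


R_A = w * L / 2 = 8 * 4 / 2 = 16.0 kN
V(x) = R_A - w * x = 16.0 - 8 * 3
= -8.0 kN

-8.0 kN


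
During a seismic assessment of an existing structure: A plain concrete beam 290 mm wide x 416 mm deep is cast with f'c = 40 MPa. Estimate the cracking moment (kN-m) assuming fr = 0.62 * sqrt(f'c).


fr = 0.62 * sqrt(40) = 0.62 * 6.3246 = 3.9212 MPa
I = 290 * 416^3 / 12 = 1739789653.33 mm^4
y_t = 208.0 mm
M_cr = fr * I / y_t = 3.9212 * 1739789653.33 / 208.0 N-mm
= 32.7986 kN-m

32.7986 kN-m


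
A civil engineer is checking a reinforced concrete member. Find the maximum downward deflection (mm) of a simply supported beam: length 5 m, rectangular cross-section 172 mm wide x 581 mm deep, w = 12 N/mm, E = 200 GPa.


I = 172 * 581^3 / 12 = 2811095487.67 mm^4
L = 5000.0 mm, w = 12 N/mm, E = 200000.0 MPa
delta = 5 * w * L^4 / (384 * E * I)
= 5 * 12 * 5000.0^4 / (384 * 200000.0 * 2811095487.67)
= 0.1737 mm

0.1737 mm


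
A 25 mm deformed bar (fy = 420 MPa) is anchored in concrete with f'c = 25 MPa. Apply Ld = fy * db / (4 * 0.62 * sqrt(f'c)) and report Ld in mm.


Ld = (fy * db) / (4 * 0.62 * sqrt(f'c))
= (420 * 25) / (4 * 0.62 * sqrt(25))
= 10500 / 12.4
= 846.77 mm

846.77 mm


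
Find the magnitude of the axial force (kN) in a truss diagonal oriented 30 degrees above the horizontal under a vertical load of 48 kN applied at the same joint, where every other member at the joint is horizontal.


At the joint, only the diagonal has a vertical component, so vertical equilibrium gives:
F * sin(30) = 48
F = 48 / sin(30)
= 48 / 0.5
= 96.0 kN

96.0 kN


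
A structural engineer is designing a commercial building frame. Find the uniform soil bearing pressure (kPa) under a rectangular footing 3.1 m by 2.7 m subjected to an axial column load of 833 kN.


A = 3.1 * 2.7 = 8.37 m^2
q = P / A = 833 / 8.37
= 99.5221 kPa

99.5221 kPa


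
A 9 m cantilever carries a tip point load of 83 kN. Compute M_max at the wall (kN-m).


For a cantilever with a point load at the free end:
M_max = P * L = 83 * 9 = 747 kN-m

747 kN-m


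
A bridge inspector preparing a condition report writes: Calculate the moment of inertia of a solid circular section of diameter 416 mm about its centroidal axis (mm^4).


r = d / 2 = 416 / 2 = 208.0 mm
I = pi * r^4 / 4 = pi * 208.0^4 / 4
= 1470087623.13 mm^4

1470087623.13 mm^4


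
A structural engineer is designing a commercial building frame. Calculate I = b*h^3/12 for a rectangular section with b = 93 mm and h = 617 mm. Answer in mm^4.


I = b * h^3 / 12
= 93 * 617^3 / 12
= 93 * 234885113 / 12
= 1820359625.75 mm^4

1820359625.75 mm^4


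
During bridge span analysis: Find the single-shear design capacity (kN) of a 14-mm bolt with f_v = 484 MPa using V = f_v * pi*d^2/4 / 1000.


A = pi * d^2 / 4 = pi * 14^2 / 4 = 153.938 mm^2
V = f_v * A / 1000 = 484 * 153.938 / 1000
= 74.506 kN

74.506 kN


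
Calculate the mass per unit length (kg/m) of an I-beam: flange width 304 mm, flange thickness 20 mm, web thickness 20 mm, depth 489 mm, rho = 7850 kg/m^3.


A_flanges = 2 * 304 * 20 = 12160 mm^2
A_web = (489 - 2 * 20) * 20 = 8980 mm^2
A_total = 12160 + 8980 = 21140 mm^2 = 0.021140 m^2
Weight = rho * A = 7850 * 0.021140 = 165.949 kg/m

165.949 kg/m


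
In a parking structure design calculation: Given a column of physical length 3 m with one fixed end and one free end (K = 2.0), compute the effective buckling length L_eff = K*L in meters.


L_eff = K * L
= 2.0 * 3
= 6.0 m

6.0 m


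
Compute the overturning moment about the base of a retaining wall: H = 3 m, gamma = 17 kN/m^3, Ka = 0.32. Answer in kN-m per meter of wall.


Pa = 0.5 * Ka * gamma * H^2
= 0.5 * 0.32 * 17 * 3^2
= 24.48 kN/m
Arm = H / 3 = 3 / 3 = 1.0 m
Mo = Pa * arm = Pa * H / 3 = 24.48 * 3 / 3 = 24.48 kN-m/m

24.48 kN-m/m


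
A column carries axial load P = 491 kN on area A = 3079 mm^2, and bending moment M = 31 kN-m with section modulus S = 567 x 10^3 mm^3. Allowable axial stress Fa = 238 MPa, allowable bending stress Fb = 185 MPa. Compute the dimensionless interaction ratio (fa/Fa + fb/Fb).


f_a = P / A = 491000.0 / 3079 = 159.4674 MPa
f_b = M / S = 31000000.0 / 567000.0 = 54.6737 MPa
Ratio = f_a / Fa + f_b / Fb
= 159.4674 / 238 + 54.6737 / 185
= 0.9656 (dimensionless)

0.9656 (dimensionless)


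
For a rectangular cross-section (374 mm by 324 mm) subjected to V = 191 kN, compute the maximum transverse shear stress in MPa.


A = b * h = 374 * 324 = 121176 mm^2
V = 191 kN = 191000.0 N
tau_max = 1.5 * V / A = 1.5 * 191000.0 / 121176
= 2.3643 MPa

2.3643 MPa


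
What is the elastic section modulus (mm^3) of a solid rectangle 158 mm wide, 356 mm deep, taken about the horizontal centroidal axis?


S = b * h^2 / 6
= 158 * 356^2 / 6
= 158 * 126736 / 6
= 3337381.33 mm^3

3337381.33 mm^3


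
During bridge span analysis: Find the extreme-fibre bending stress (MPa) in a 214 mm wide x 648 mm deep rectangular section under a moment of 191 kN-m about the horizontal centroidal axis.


I = b * h^3 / 12 = 214 * 648^3 / 12 = 4852410624.0 mm^4
y = h / 2 = 648 / 2 = 324.0 mm
M = 191 kN-m = 191000000.0 N-mm
sigma = M * y / I = 191000000.0 * 324.0 / 4852410624.0
= 12.75 MPa

12.75 MPa


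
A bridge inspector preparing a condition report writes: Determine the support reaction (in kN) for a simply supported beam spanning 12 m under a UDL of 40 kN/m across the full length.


Total load = w * L = 40 * 12 = 480 kN
By symmetry, each reaction R = total / 2 = 480 / 2 = 240.0 kN

240.0 kN


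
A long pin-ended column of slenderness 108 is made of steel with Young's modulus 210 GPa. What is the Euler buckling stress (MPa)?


sigma_cr = pi^2 * E / lambda^2
= 9.8696 * 210000.0 / 108^2
= 9.8696 * 210000.0 / 11664
= 177.6935 MPa

177.6935 MPa


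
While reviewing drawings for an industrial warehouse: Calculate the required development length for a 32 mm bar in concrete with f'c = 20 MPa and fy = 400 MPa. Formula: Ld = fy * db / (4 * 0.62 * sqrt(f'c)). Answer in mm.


Ld = (fy * db) / (4 * 0.62 * sqrt(f'c))
= (400 * 32) / (4 * 0.62 * sqrt(20))
= 12800 / 11.0909
= 1154.1 mm

1154.1 mm


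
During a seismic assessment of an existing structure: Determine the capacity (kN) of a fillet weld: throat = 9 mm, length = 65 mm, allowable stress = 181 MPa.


Strength = throat * length * allowable stress
= 9 * 65 * 181 N
= 105885 N
= 105.89 kN

105.89 kN


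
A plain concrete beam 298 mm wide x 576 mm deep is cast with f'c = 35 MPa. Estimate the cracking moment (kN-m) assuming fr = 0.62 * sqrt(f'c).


fr = 0.62 * sqrt(35) = 0.62 * 5.9161 = 3.668 MPa
I = 298 * 576^3 / 12 = 4745723904.0 mm^4
y_t = 288.0 mm
M_cr = fr * I / y_t = 3.668 * 4745723904.0 / 288.0 N-mm
= 60.4416 kN-m

60.4416 kN-m


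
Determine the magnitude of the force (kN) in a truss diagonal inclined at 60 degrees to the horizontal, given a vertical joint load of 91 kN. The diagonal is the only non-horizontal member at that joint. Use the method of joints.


At the joint, only the diagonal has a vertical component, so vertical equilibrium gives:
F * sin(60) = 91
F = 91 / sin(60)
= 91 / 0.866025
= 105.08 kN

105.08 kN


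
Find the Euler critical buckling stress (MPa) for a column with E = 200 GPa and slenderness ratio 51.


sigma_cr = pi^2 * E / lambda^2
= 9.8696 * 200000.0 / 51^2
= 9.8696 * 200000.0 / 2601
= 758.9085 MPa

758.9085 MPa


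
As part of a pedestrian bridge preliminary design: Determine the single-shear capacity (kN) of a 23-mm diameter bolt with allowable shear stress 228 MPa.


A = pi * d^2 / 4 = pi * 23^2 / 4 = 415.4756 mm^2
V = f_v * A / 1000 = 228 * 415.4756 / 1000
= 94.7284 kN

94.7284 kN


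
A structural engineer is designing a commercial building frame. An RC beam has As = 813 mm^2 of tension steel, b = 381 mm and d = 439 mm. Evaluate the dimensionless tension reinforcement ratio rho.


rho = As / (b * d)
= 813 / (381 * 439)
= 813 / 167259
= 0.004861 (dimensionless)

0.004861 (dimensionless)


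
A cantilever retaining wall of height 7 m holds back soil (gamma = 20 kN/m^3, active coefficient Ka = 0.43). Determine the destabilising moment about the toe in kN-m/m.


Pa = 0.5 * Ka * gamma * H^2
= 0.5 * 0.43 * 20 * 7^2
= 210.7 kN/m
Arm = H / 3 = 7 / 3 = 2.3333 m
Mo = Pa * arm = Pa * H / 3 = 210.7 * 7 / 3 = 491.6333 kN-m/m

491.6333 kN-m/m


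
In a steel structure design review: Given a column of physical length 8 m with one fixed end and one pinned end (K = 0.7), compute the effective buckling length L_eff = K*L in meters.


L_eff = K * L
= 0.7 * 8
= 5.6 m

5.6 m


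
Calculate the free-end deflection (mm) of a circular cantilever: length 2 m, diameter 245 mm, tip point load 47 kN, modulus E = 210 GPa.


I = pi * d^4 / 64 = pi * 245^4 / 64 = 176861879.6 mm^4
L = 2000.0 mm, P = 47000.0 N, E = 210000.0 MPa
delta = P * L^3 / (3 * E * I)
= 47000.0 * 2000.0^3 / (3 * 210000.0 * 176861879.6)
= 3.3745 mm

3.3745 mm


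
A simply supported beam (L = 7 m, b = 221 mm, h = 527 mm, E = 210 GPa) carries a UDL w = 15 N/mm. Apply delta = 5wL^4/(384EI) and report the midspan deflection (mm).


I = 221 * 527^3 / 12 = 2695521953.58 mm^4
L = 7000.0 mm, w = 15 N/mm, E = 210000.0 MPa
delta = 5 * w * L^4 / (384 * E * I)
= 5 * 15 * 7000.0^4 / (384 * 210000.0 * 2695521953.58)
= 0.8284 mm

0.8284 mm


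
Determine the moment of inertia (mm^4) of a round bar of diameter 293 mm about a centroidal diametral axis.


r = d / 2 = 293 / 2 = 146.5 mm
I = pi * r^4 / 4 = pi * 146.5^4 / 4
= 361776522.7 mm^4

361776522.7 mm^4


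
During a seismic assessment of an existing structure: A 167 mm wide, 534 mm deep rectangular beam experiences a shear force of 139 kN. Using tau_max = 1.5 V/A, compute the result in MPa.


A = b * h = 167 * 534 = 89178 mm^2
V = 139 kN = 139000.0 N
tau_max = 1.5 * V / A = 1.5 * 139000.0 / 89178
= 2.338 MPa

2.338 MPa


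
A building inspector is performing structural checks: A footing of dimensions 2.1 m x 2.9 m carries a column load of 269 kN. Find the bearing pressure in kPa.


A = 2.1 * 2.9 = 6.09 m^2
q = P / A = 269 / 6.09
= 44.1708 kPa

44.1708 kPa


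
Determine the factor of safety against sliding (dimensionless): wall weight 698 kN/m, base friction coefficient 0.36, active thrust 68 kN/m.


Resisting force = mu * W = 0.36 * 698 = 251.28 kN/m
FOS = Resisting / Driving = 251.28 / 68
= 3.6953 (dimensionless)

3.6953 (dimensionless)


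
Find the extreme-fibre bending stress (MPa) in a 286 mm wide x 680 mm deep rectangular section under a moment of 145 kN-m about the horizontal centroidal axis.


I = b * h^3 / 12 = 286 * 680^3 / 12 = 7493962666.67 mm^4
y = h / 2 = 680 / 2 = 340.0 mm
M = 145 kN-m = 145000000.0 N-mm
sigma = M * y / I = 145000000.0 * 340.0 / 7493962666.67
= 6.58 MPa

6.58 MPa


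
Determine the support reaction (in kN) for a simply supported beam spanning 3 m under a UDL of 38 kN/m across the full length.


Total load = w * L = 38 * 3 = 114 kN
By symmetry, each reaction R = total / 2 = 114 / 2 = 57.0 kN

57.0 kN


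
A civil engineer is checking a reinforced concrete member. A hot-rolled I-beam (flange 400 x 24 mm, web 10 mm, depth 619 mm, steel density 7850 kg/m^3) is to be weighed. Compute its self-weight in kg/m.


A_flanges = 2 * 400 * 24 = 19200 mm^2
A_web = (619 - 2 * 24) * 10 = 5710 mm^2
A_total = 19200 + 5710 = 24910 mm^2 = 0.024910 m^2
Weight = rho * A = 7850 * 0.024910 = 195.5435 kg/m

195.5435 kg/m


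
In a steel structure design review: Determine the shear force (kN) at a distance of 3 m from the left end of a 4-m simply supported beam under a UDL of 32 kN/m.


R_A = w * L / 2 = 32 * 4 / 2 = 64.0 kN
V(x) = R_A - w * x = 64.0 - 32 * 3
= -32.0 kN

-32.0 kN


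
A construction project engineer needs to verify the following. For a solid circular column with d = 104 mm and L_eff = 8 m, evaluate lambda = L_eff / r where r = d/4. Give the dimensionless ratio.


Radius of gyration r = d / 4 = 104 / 4 = 26.0 mm
L_eff = 8000.0 mm
Slenderness ratio = L / r = 8000.0 / 26.0 = 307.69 (dimensionless)

307.69 (dimensionless)


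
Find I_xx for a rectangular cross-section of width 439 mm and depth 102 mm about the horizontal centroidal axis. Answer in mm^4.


I = b * h^3 / 12
= 439 * 102^3 / 12
= 439 * 1061208 / 12
= 38822526.0 mm^4

38822526.0 mm^4


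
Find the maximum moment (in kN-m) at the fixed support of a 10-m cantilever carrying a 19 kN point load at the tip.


For a cantilever with a point load at the free end:
M_max = P * L = 19 * 10 = 190 kN-m

190 kN-m


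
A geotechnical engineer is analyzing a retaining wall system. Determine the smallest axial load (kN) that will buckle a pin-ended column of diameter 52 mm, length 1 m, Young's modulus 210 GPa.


I = pi * d^4 / 64 = 358908.11 mm^4
L = 1000.0 mm
P_cr = pi^2 * E * I / L^2
= 9.8696 * 210000.0 * 358908.11 / 1000.0^2
= 743879.03 N = 743.879 kN

743.879 kN


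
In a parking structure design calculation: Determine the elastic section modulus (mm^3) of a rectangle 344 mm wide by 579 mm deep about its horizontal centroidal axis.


S = b * h^2 / 6
= 344 * 579^2 / 6
= 344 * 335241 / 6
= 19220484.0 mm^3

19220484.0 mm^3


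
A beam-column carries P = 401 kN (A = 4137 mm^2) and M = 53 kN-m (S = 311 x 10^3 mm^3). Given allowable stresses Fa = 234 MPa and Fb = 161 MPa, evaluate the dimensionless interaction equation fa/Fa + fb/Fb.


f_a = P / A = 401000.0 / 4137 = 96.9301 MPa
f_b = M / S = 53000000.0 / 311000.0 = 170.418 MPa
Ratio = f_a / Fa + f_b / Fb
= 96.9301 / 234 + 170.418 / 161
= 1.4727 (dimensionless)

1.4727 (dimensionless)


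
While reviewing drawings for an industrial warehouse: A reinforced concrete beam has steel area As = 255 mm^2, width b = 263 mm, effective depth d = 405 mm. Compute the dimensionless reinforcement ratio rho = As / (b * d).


rho = As / (b * d)
= 255 / (263 * 405)
= 255 / 106515
= 0.002394 (dimensionless)

0.002394 (dimensionless)


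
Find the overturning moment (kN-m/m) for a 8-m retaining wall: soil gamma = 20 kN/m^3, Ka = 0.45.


Pa = 0.5 * Ka * gamma * H^2
= 0.5 * 0.45 * 20 * 8^2
= 288.0 kN/m
Arm = H / 3 = 8 / 3 = 2.6667 m
Mo = Pa * arm = Pa * H / 3 = 288.0 * 8 / 3 = 768.0 kN-m/m

768.0 kN-m/m


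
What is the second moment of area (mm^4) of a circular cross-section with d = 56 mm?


r = d / 2 = 56 / 2 = 28.0 mm
I = pi * r^4 / 4 = pi * 28.0^4 / 4
= 482749.69 mm^4

482749.69 mm^4


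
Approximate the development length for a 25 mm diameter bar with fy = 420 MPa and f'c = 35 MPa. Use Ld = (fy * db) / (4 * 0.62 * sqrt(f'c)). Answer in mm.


Ld = (fy * db) / (4 * 0.62 * sqrt(f'c))
= (420 * 25) / (4 * 0.62 * sqrt(35))
= 10500 / 14.6719
= 715.65 mm

715.65 mm


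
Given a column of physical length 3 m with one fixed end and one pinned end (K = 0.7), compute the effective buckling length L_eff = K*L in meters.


L_eff = K * L
= 0.7 * 3
= 2.1 m

2.1 m


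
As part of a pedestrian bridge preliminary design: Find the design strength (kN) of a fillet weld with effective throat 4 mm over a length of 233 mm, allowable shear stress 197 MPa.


Strength = throat * length * allowable stress
= 4 * 233 * 197 N
= 183604 N
= 183.6 kN

183.6 kN


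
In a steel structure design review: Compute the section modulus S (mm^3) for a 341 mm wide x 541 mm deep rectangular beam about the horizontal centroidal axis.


S = b * h^2 / 6
= 341 * 541^2 / 6
= 341 * 292681 / 6
= 16634036.83 mm^3

16634036.83 mm^3


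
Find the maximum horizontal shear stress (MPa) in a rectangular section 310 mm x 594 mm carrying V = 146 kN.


A = b * h = 310 * 594 = 184140 mm^2
V = 146 kN = 146000.0 N
tau_max = 1.5 * V / A = 1.5 * 146000.0 / 184140
= 1.1893 MPa

1.1893 MPa


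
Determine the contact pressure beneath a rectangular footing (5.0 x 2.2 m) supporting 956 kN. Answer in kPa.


A = 5.0 * 2.2 = 11.0 m^2
q = P / A = 956 / 11.0
= 86.9091 kPa

86.9091 kPa


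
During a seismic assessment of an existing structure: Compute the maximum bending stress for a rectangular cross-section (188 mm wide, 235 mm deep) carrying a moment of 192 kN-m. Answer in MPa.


I = b * h^3 / 12 = 188 * 235^3 / 12 = 203320041.67 mm^4
y = h / 2 = 235 / 2 = 117.5 mm
M = 192 kN-m = 192000000.0 N-mm
sigma = M * y / I = 192000000.0 * 117.5 / 203320041.67
= 110.96 MPa

110.96 MPa


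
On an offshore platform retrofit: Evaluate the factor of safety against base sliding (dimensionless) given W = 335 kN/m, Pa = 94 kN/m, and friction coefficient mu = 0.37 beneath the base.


Resisting force = mu * W = 0.37 * 335 = 123.95 kN/m
FOS = Resisting / Driving = 123.95 / 94
= 1.3186 (dimensionless)

1.3186 (dimensionless)


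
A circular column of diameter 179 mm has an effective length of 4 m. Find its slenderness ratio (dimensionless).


Radius of gyration r = d / 4 = 179 / 4 = 44.75 mm
L_eff = 4000.0 mm
Slenderness ratio = L / r = 4000.0 / 44.75 = 89.39 (dimensionless)

89.39 (dimensionless)


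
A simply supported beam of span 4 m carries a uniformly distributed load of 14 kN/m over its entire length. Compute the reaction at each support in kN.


Total load = w * L = 14 * 4 = 56 kN
By symmetry, each reaction R = total / 2 = 56 / 2 = 28.0 kN

28.0 kN


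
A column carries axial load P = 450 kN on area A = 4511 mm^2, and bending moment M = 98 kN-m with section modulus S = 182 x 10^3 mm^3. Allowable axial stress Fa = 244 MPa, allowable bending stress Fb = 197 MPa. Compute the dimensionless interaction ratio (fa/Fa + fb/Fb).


f_a = P / A = 450000.0 / 4511 = 99.7562 MPa
f_b = M / S = 98000000.0 / 182000.0 = 538.4615 MPa
Ratio = f_a / Fa + f_b / Fb
= 99.7562 / 244 + 538.4615 / 197
= 3.1421 (dimensionless)

3.1421 (dimensionless)


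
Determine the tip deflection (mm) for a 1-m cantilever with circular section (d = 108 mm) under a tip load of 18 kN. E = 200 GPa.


I = pi * d^4 / 64 = pi * 108^4 / 64 = 6678284.57 mm^4
L = 1000.0 mm, P = 18000.0 N, E = 200000.0 MPa
delta = P * L^3 / (3 * E * I)
= 18000.0 * 1000.0^3 / (3 * 200000.0 * 6678284.57)
= 4.4922 mm

4.4922 mm


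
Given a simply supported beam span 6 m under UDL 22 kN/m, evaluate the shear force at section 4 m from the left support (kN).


R_A = w * L / 2 = 22 * 6 / 2 = 66.0 kN
V(x) = R_A - w * x = 66.0 - 22 * 4
= -22.0 kN

-22.0 kN


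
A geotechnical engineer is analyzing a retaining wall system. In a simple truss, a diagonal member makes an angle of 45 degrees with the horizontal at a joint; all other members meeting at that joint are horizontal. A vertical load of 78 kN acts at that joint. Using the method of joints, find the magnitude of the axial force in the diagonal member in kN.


At the joint, only the diagonal has a vertical component, so vertical equilibrium gives:
F * sin(45) = 78
F = 78 / sin(45)
= 78 / 0.707107
= 110.31 kN

110.31 kN


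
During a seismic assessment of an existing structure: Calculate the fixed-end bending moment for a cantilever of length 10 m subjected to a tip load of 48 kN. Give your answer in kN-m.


For a cantilever with a point load at the free end:
M_max = P * L = 48 * 10 = 480 kN-m

480 kN-m


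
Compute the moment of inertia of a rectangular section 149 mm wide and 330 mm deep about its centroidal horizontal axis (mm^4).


I = b * h^3 / 12
= 149 * 330^3 / 12
= 149 * 35937000 / 12
= 446217750.0 mm^4

446217750.0 mm^4


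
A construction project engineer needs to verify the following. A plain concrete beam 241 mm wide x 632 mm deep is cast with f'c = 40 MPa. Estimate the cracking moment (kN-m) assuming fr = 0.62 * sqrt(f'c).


fr = 0.62 * sqrt(40) = 0.62 * 6.3246 = 3.9212 MPa
I = 241 * 632^3 / 12 = 5069755690.67 mm^4
y_t = 316.0 mm
M_cr = fr * I / y_t = 3.9212 * 5069755690.67 / 316.0 N-mm
= 62.9103 kN-m

62.9103 kN-m


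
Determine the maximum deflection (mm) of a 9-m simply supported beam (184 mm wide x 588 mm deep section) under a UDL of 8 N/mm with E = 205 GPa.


I = 184 * 588^3 / 12 = 3117227904.0 mm^4
L = 9000.0 mm, w = 8 N/mm, E = 205000.0 MPa
delta = 5 * w * L^4 / (384 * E * I)
= 5 * 8 * 9000.0^4 / (384 * 205000.0 * 3117227904.0)
= 1.0695 mm

1.0695 mm


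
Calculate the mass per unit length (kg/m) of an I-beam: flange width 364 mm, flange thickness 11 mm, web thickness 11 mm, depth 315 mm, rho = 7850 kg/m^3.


A_flanges = 2 * 364 * 11 = 8008 mm^2
A_web = (315 - 2 * 11) * 11 = 3223 mm^2
A_total = 8008 + 3223 = 11231 mm^2 = 0.011231 m^2
Weight = rho * A = 7850 * 0.011231 = 88.1633 kg/m

88.1633 kg/m


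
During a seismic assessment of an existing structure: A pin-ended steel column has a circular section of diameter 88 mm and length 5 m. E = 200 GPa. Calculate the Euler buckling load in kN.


I = pi * d^4 / 64 = 2943747.71 mm^4
L = 5000.0 mm
P_cr = pi^2 * E * I / L^2
= 9.8696 * 200000.0 * 2943747.71 / 5000.0^2
= 232429.0 N = 232.429 kN

232.429 kN


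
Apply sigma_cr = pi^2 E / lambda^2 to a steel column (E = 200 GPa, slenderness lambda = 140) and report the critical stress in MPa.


sigma_cr = pi^2 * E / lambda^2
= 9.8696 * 200000.0 / 140^2
= 9.8696 * 200000.0 / 19600
= 100.7102 MPa

100.7102 MPa


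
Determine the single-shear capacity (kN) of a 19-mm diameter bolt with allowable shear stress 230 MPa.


A = pi * d^2 / 4 = pi * 19^2 / 4 = 283.5287 mm^2
V = f_v * A / 1000 = 230 * 283.5287 / 1000
= 65.2116 kN

65.2116 kN


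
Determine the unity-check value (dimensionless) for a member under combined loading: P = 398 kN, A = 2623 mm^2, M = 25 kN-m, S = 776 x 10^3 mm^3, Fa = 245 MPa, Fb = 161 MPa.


f_a = P / A = 398000.0 / 2623 = 151.7347 MPa
f_b = M / S = 25000000.0 / 776000.0 = 32.2165 MPa
Ratio = f_a / Fa + f_b / Fb
= 151.7347 / 245 + 32.2165 / 161
= 0.8194 (dimensionless)

0.8194 (dimensionless)


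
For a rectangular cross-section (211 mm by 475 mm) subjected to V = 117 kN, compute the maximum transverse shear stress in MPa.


A = b * h = 211 * 475 = 100225 mm^2
V = 117 kN = 117000.0 N
tau_max = 1.5 * V / A = 1.5 * 117000.0 / 100225
= 1.7511 MPa

1.7511 MPa


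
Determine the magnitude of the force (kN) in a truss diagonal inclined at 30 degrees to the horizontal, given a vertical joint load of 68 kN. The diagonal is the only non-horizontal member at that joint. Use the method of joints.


At the joint, only the diagonal has a vertical component, so vertical equilibrium gives:
F * sin(30) = 68
F = 68 / sin(30)
= 68 / 0.5
= 136.0 kN

136.0 kN


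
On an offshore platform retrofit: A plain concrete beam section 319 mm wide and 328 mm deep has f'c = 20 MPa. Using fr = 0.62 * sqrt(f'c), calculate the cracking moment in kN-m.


fr = 0.62 * sqrt(20) = 0.62 * 4.4721 = 2.7727 MPa
I = 319 * 328^3 / 12 = 938060757.33 mm^4
y_t = 164.0 mm
M_cr = fr * I / y_t = 2.7727 * 938060757.33 / 164.0 N-mm
= 15.8597 kN-m

15.8597 kN-m


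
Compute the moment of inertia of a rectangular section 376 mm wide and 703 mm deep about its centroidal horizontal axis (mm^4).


I = b * h^3 / 12
= 376 * 703^3 / 12
= 376 * 347428927 / 12
= 10886106379.33 mm^4

10886106379.33 mm^4


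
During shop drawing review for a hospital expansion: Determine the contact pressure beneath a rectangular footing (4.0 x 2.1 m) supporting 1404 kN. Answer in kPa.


A = 4.0 * 2.1 = 8.4 m^2
q = P / A = 1404 / 8.4
= 167.1429 kPa

167.1429 kPa


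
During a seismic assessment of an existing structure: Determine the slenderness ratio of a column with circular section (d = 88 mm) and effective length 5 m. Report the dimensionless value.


Radius of gyration r = d / 4 = 88 / 4 = 22.0 mm
L_eff = 5000.0 mm
Slenderness ratio = L / r = 5000.0 / 22.0 = 227.27 (dimensionless)

227.27 (dimensionless)


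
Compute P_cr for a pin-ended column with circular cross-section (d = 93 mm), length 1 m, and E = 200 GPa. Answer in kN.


I = pi * d^4 / 64 = 3671991.72 mm^4
L = 1000.0 mm
P_cr = pi^2 * E * I / L^2
= 9.8696 * 200000.0 * 3671991.72 / 1000.0^2
= 7248221.12 N = 7248.2211 kN

7248.2211 kN


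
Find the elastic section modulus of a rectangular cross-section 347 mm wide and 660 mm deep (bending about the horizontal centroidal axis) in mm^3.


S = b * h^2 / 6
= 347 * 660^2 / 6
= 347 * 435600 / 6
= 25192200.0 mm^3

25192200.0 mm^3


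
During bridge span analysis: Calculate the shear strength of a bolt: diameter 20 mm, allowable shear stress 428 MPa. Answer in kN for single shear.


A = pi * d^2 / 4 = pi * 20^2 / 4 = 314.1593 mm^2
V = f_v * A / 1000 = 428 * 314.1593 / 1000
= 134.4602 kN

134.4602 kN


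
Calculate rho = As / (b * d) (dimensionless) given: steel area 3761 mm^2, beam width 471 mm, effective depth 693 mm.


rho = As / (b * d)
= 3761 / (471 * 693)
= 3761 / 326403
= 0.011523 (dimensionless)

0.011523 (dimensionless)


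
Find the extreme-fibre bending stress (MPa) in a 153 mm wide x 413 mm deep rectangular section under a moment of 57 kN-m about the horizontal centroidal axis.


I = b * h^3 / 12 = 153 * 413^3 / 12 = 898173711.75 mm^4
y = h / 2 = 413 / 2 = 206.5 mm
M = 57 kN-m = 57000000.0 N-mm
sigma = M * y / I = 57000000.0 * 206.5 / 898173711.75
= 13.1 MPa

13.1 MPa


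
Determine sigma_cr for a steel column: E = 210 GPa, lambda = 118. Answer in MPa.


sigma_cr = pi^2 * E / lambda^2
= 9.8696 * 210000.0 / 118^2
= 9.8696 * 210000.0 / 13924
= 148.8521 MPa

148.8521 MPa


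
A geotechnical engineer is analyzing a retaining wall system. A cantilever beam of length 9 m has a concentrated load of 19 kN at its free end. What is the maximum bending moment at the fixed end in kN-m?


For a cantilever with a point load at the free end:
M_max = P * L = 19 * 9 = 171 kN-m

171 kN-m


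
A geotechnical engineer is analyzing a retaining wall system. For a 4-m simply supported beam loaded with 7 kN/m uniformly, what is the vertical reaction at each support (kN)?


Total load = w * L = 7 * 4 = 28 kN
By symmetry, each reaction R = total / 2 = 28 / 2 = 14.0 kN

14.0 kN


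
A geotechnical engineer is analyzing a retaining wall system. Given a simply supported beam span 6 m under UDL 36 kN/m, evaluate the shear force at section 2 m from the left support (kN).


R_A = w * L / 2 = 36 * 6 / 2 = 108.0 kN
V(x) = R_A - w * x = 108.0 - 36 * 2
= 36.0 kN

36.0 kN


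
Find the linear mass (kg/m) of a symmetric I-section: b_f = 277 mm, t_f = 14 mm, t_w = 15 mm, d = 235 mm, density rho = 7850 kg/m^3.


A_flanges = 2 * 277 * 14 = 7756 mm^2
A_web = (235 - 2 * 14) * 15 = 3105 mm^2
A_total = 7756 + 3105 = 10861 mm^2 = 0.010861 m^2
Weight = rho * A = 7850 * 0.010861 = 85.2588 kg/m

85.2588 kg/m


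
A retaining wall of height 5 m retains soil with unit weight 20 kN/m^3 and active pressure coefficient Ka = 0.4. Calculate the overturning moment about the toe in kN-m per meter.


Pa = 0.5 * Ka * gamma * H^2
= 0.5 * 0.4 * 20 * 5^2
= 100.0 kN/m
Arm = H / 3 = 5 / 3 = 1.6667 m
Mo = Pa * arm = Pa * H / 3 = 100.0 * 5 / 3 = 166.6667 kN-m/m

166.6667 kN-m/m


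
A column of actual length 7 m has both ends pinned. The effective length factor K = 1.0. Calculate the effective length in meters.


L_eff = K * L
= 1.0 * 7
= 7.0 m

7.0 m


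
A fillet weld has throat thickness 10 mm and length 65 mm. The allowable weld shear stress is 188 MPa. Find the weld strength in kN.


Strength = throat * length * allowable stress
= 10 * 65 * 188 N
= 122200 N
= 122.2 kN

122.2 kN


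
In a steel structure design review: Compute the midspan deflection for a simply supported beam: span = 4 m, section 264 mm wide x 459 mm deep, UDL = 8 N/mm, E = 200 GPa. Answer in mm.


I = 264 * 459^3 / 12 = 2127456738.0 mm^4
L = 4000.0 mm, w = 8 N/mm, E = 200000.0 MPa
delta = 5 * w * L^4 / (384 * E * I)
= 5 * 8 * 4000.0^4 / (384 * 200000.0 * 2127456738.0)
= 0.0627 mm

0.0627 mm


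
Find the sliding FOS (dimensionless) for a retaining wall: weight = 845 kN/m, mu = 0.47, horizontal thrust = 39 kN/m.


Resisting force = mu * W = 0.47 * 845 = 397.15 kN/m
FOS = Resisting / Driving = 397.15 / 39
= 10.1833 (dimensionless)

10.1833 (dimensionless)


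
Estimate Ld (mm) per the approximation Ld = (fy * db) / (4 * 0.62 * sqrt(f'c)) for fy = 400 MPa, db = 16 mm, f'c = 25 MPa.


Ld = (fy * db) / (4 * 0.62 * sqrt(f'c))
= (400 * 16) / (4 * 0.62 * sqrt(25))
= 6400 / 12.4
= 516.13 mm

516.13 mm


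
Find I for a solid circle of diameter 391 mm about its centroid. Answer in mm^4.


r = d / 2 = 391 / 2 = 195.5 mm
I = pi * r^4 / 4 = pi * 195.5^4 / 4
= 1147299827.52 mm^4

1147299827.52 mm^4


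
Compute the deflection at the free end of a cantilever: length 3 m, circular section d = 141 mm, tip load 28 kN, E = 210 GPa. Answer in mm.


I = pi * d^4 / 64 = pi * 141^4 / 64 = 19401993.26 mm^4
L = 3000.0 mm, P = 28000.0 N, E = 210000.0 MPa
delta = P * L^3 / (3 * E * I)
= 28000.0 * 3000.0^3 / (3 * 210000.0 * 19401993.26)
= 61.8493 mm

61.8493 mm


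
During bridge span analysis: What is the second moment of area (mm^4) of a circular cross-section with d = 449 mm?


r = d / 2 = 449 / 2 = 224.5 mm
I = pi * r^4 / 4 = pi * 224.5^4 / 4
= 1995056790.82 mm^4

1995056790.82 mm^4


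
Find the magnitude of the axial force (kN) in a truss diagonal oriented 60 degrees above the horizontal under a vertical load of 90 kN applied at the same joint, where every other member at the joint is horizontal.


At the joint, only the diagonal has a vertical component, so vertical equilibrium gives:
F * sin(60) = 90
F = 90 / sin(60)
= 90 / 0.866025
= 103.92 kN

103.92 kN


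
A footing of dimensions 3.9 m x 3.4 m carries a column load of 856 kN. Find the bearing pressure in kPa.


A = 3.9 * 3.4 = 13.26 m^2
q = P / A = 856 / 13.26
= 64.5551 kPa

64.5551 kPa


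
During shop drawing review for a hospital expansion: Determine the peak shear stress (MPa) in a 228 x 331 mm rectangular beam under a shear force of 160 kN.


A = b * h = 228 * 331 = 75468 mm^2
V = 160 kN = 160000.0 N
tau_max = 1.5 * V / A = 1.5 * 160000.0 / 75468
= 3.1802 MPa

3.1802 MPa


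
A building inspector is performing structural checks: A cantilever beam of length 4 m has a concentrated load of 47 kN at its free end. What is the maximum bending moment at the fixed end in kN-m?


For a cantilever with a point load at the free end:
M_max = P * L = 47 * 4 = 188 kN-m

188 kN-m


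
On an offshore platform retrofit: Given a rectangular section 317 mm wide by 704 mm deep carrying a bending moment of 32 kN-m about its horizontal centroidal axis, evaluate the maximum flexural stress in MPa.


I = b * h^3 / 12 = 317 * 704^3 / 12 = 9217135957.33 mm^4
y = h / 2 = 704 / 2 = 352.0 mm
M = 32 kN-m = 32000000.0 N-mm
sigma = M * y / I = 32000000.0 * 352.0 / 9217135957.33
= 1.22 MPa

1.22 MPa


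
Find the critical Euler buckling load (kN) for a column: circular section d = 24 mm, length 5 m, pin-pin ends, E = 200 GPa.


I = pi * d^4 / 64 = 16286.02 mm^4
L = 5000.0 mm
P_cr = pi^2 * E * I / L^2
= 9.8696 * 200000.0 * 16286.02 / 5000.0^2
= 1285.89 N = 1.2859 kN

1.2859 kN


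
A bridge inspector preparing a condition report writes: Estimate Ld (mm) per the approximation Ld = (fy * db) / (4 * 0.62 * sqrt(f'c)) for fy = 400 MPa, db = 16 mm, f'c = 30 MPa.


Ld = (fy * db) / (4 * 0.62 * sqrt(f'c))
= (400 * 16) / (4 * 0.62 * sqrt(30))
= 6400 / 13.5835
= 471.16 mm

471.16 mm


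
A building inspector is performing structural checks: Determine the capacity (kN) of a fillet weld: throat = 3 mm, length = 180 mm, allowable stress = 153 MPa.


Strength = throat * length * allowable stress
= 3 * 180 * 153 N
= 82620 N
= 82.62 kN

82.62 kN


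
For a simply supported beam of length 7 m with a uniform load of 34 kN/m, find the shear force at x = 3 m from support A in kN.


R_A = w * L / 2 = 34 * 7 / 2 = 119.0 kN
V(x) = R_A - w * x = 119.0 - 34 * 3
= 17.0 kN

17.0 kN


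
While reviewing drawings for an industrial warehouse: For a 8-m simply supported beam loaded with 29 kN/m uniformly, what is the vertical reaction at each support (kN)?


Total load = w * L = 29 * 8 = 232 kN
By symmetry, each reaction R = total / 2 = 232 / 2 = 116.0 kN

116.0 kN


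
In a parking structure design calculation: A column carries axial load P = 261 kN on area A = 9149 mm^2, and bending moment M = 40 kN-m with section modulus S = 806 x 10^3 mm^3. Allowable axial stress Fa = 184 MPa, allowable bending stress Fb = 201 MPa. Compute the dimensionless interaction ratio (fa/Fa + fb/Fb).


f_a = P / A = 261000.0 / 9149 = 28.5277 MPa
f_b = M / S = 40000000.0 / 806000.0 = 49.6278 MPa
Ratio = f_a / Fa + f_b / Fb
= 28.5277 / 184 + 49.6278 / 201
= 0.4019 (dimensionless)

0.4019 (dimensionless)


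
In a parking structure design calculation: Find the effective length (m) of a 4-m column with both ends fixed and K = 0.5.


L_eff = K * L
= 0.5 * 4
= 2.0 m

2.0 m


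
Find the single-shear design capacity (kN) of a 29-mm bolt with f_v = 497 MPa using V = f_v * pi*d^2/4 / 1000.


A = pi * d^2 / 4 = pi * 29^2 / 4 = 660.5199 mm^2
V = f_v * A / 1000 = 497 * 660.5199 / 1000
= 328.2784 kN

328.2784 kN


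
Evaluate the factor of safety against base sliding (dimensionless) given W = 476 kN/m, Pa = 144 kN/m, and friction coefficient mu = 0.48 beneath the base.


Resisting force = mu * W = 0.48 * 476 = 228.48 kN/m
FOS = Resisting / Driving = 228.48 / 144
= 1.5867 (dimensionless)

1.5867 (dimensionless)


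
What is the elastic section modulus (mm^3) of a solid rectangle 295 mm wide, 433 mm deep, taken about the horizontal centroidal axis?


S = b * h^2 / 6
= 295 * 433^2 / 6
= 295 * 187489 / 6
= 9218209.17 mm^3

9218209.17 mm^3


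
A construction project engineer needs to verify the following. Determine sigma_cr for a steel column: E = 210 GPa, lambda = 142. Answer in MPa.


sigma_cr = pi^2 * E / lambda^2
= 9.8696 * 210000.0 / 142^2
= 9.8696 * 210000.0 / 20164
= 102.788 MPa

102.788 MPa


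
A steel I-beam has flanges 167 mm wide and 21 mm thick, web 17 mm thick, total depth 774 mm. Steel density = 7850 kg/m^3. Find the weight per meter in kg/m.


A_flanges = 2 * 167 * 21 = 7014 mm^2
A_web = (774 - 2 * 21) * 17 = 12444 mm^2
A_total = 7014 + 12444 = 19458 mm^2 = 0.019458 m^2
Weight = rho * A = 7850 * 0.019458 = 152.7453 kg/m

152.7453 kg/m


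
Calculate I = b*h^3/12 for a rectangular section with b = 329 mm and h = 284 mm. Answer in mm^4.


I = b * h^3 / 12
= 329 * 284^3 / 12
= 329 * 22906304 / 12
= 628014501.33 mm^4

628014501.33 mm^4


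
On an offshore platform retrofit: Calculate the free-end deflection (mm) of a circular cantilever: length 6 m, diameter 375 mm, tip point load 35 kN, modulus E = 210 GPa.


I = pi * d^4 / 64 = pi * 375^4 / 64 = 970722217.33 mm^4
L = 6000.0 mm, P = 35000.0 N, E = 210000.0 MPa
delta = P * L^3 / (3 * E * I)
= 35000.0 * 6000.0^3 / (3 * 210000.0 * 970722217.33)
= 12.3619 mm

12.3619 mm


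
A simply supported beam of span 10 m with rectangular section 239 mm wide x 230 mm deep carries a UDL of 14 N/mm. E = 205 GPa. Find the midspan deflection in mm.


I = 239 * 230^3 / 12 = 242326083.33 mm^4
L = 10000.0 mm, w = 14 N/mm, E = 205000.0 MPa
delta = 5 * w * L^4 / (384 * E * I)
= 5 * 14 * 10000.0^4 / (384 * 205000.0 * 242326083.33)
= 36.6955 mm

36.6955 mm


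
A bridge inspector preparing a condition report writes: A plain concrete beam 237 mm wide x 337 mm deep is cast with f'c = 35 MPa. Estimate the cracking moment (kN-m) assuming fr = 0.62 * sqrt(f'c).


fr = 0.62 * sqrt(35) = 0.62 * 5.9161 = 3.668 MPa
I = 237 * 337^3 / 12 = 755886871.75 mm^4
y_t = 168.5 mm
M_cr = fr * I / y_t = 3.668 * 755886871.75 / 168.5 N-mm
= 16.4544 kN-m

16.4544 kN-m


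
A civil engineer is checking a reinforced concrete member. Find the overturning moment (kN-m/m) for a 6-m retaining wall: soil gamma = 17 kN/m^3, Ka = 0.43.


Pa = 0.5 * Ka * gamma * H^2
= 0.5 * 0.43 * 17 * 6^2
= 131.58 kN/m
Arm = H / 3 = 6 / 3 = 2.0 m
Mo = Pa * arm = Pa * H / 3 = 131.58 * 6 / 3 = 263.16 kN-m/m

263.16 kN-m/m
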